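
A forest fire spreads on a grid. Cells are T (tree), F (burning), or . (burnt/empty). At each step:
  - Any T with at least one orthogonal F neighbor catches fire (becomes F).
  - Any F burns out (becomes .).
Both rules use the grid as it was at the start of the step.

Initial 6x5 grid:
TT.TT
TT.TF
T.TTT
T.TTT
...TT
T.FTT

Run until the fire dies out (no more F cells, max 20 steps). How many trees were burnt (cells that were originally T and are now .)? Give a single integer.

Step 1: +4 fires, +2 burnt (F count now 4)
Step 2: +5 fires, +4 burnt (F count now 5)
Step 3: +3 fires, +5 burnt (F count now 3)
Step 4: +1 fires, +3 burnt (F count now 1)
Step 5: +0 fires, +1 burnt (F count now 0)
Fire out after step 5
Initially T: 20, now '.': 23
Total burnt (originally-T cells now '.'): 13

Answer: 13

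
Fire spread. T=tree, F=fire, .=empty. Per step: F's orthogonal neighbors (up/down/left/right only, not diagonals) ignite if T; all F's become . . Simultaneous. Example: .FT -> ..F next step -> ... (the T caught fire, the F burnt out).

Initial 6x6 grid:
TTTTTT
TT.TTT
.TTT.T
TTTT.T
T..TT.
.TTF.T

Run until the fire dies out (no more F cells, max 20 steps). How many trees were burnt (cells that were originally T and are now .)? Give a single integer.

Step 1: +2 fires, +1 burnt (F count now 2)
Step 2: +3 fires, +2 burnt (F count now 3)
Step 3: +2 fires, +3 burnt (F count now 2)
Step 4: +3 fires, +2 burnt (F count now 3)
Step 5: +4 fires, +3 burnt (F count now 4)
Step 6: +5 fires, +4 burnt (F count now 5)
Step 7: +4 fires, +5 burnt (F count now 4)
Step 8: +2 fires, +4 burnt (F count now 2)
Step 9: +0 fires, +2 burnt (F count now 0)
Fire out after step 9
Initially T: 26, now '.': 35
Total burnt (originally-T cells now '.'): 25

Answer: 25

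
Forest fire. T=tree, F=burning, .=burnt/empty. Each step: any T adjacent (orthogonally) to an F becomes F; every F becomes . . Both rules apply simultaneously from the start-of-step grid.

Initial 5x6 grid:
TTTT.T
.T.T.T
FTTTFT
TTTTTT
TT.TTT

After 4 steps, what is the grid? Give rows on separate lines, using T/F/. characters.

Step 1: 5 trees catch fire, 2 burn out
  TTTT.T
  .T.T.T
  .FTF.F
  FTTTFT
  TT.TTT
Step 2: 9 trees catch fire, 5 burn out
  TTTT.T
  .F.F.F
  ..F...
  .FTF.F
  FT.TFT
Step 3: 7 trees catch fire, 9 burn out
  TFTF.F
  ......
  ......
  ..F...
  .F.F.F
Step 4: 2 trees catch fire, 7 burn out
  F.F...
  ......
  ......
  ......
  ......

F.F...
......
......
......
......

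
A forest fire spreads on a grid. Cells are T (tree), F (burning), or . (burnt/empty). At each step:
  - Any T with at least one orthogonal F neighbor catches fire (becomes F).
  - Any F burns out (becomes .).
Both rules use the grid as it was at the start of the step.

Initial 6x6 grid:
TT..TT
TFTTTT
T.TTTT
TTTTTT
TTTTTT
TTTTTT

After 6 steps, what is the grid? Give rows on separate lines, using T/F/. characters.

Step 1: 3 trees catch fire, 1 burn out
  TF..TT
  F.FTTT
  T.TTTT
  TTTTTT
  TTTTTT
  TTTTTT
Step 2: 4 trees catch fire, 3 burn out
  F...TT
  ...FTT
  F.FTTT
  TTTTTT
  TTTTTT
  TTTTTT
Step 3: 4 trees catch fire, 4 burn out
  ....TT
  ....FT
  ...FTT
  FTFTTT
  TTTTTT
  TTTTTT
Step 4: 7 trees catch fire, 4 burn out
  ....FT
  .....F
  ....FT
  .F.FTT
  FTFTTT
  TTTTTT
Step 5: 7 trees catch fire, 7 burn out
  .....F
  ......
  .....F
  ....FT
  .F.FTT
  FTFTTT
Step 6: 4 trees catch fire, 7 burn out
  ......
  ......
  ......
  .....F
  ....FT
  .F.FTT

......
......
......
.....F
....FT
.F.FTT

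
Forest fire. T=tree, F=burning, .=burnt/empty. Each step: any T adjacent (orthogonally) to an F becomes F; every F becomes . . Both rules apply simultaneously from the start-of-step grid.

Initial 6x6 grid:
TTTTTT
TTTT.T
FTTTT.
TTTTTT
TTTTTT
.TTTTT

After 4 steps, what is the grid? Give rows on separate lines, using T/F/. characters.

Step 1: 3 trees catch fire, 1 burn out
  TTTTTT
  FTTT.T
  .FTTT.
  FTTTTT
  TTTTTT
  .TTTTT
Step 2: 5 trees catch fire, 3 burn out
  FTTTTT
  .FTT.T
  ..FTT.
  .FTTTT
  FTTTTT
  .TTTTT
Step 3: 5 trees catch fire, 5 burn out
  .FTTTT
  ..FT.T
  ...FT.
  ..FTTT
  .FTTTT
  .TTTTT
Step 4: 6 trees catch fire, 5 burn out
  ..FTTT
  ...F.T
  ....F.
  ...FTT
  ..FTTT
  .FTTTT

..FTTT
...F.T
....F.
...FTT
..FTTT
.FTTTT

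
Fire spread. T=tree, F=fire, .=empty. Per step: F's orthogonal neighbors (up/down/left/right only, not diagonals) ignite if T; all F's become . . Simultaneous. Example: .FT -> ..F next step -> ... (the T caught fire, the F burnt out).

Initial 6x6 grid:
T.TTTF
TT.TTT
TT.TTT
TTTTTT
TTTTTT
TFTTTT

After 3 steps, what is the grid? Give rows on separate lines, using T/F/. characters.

Step 1: 5 trees catch fire, 2 burn out
  T.TTF.
  TT.TTF
  TT.TTT
  TTTTTT
  TFTTTT
  F.FTTT
Step 2: 7 trees catch fire, 5 burn out
  T.TF..
  TT.TF.
  TT.TTF
  TFTTTT
  F.FTTT
  ...FTT
Step 3: 9 trees catch fire, 7 burn out
  T.F...
  TT.F..
  TF.TF.
  F.FTTF
  ...FTT
  ....FT

T.F...
TT.F..
TF.TF.
F.FTTF
...FTT
....FT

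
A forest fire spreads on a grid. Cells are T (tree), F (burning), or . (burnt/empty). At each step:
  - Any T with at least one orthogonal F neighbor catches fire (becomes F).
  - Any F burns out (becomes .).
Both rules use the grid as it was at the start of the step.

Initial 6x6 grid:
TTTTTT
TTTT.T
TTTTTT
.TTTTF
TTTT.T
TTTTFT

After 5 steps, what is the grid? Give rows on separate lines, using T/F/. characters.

Step 1: 5 trees catch fire, 2 burn out
  TTTTTT
  TTTT.T
  TTTTTF
  .TTTF.
  TTTT.F
  TTTF.F
Step 2: 5 trees catch fire, 5 burn out
  TTTTTT
  TTTT.F
  TTTTF.
  .TTF..
  TTTF..
  TTF...
Step 3: 5 trees catch fire, 5 burn out
  TTTTTF
  TTTT..
  TTTF..
  .TF...
  TTF...
  TF....
Step 4: 6 trees catch fire, 5 burn out
  TTTTF.
  TTTF..
  TTF...
  .F....
  TF....
  F.....
Step 5: 4 trees catch fire, 6 burn out
  TTTF..
  TTF...
  TF....
  ......
  F.....
  ......

TTTF..
TTF...
TF....
......
F.....
......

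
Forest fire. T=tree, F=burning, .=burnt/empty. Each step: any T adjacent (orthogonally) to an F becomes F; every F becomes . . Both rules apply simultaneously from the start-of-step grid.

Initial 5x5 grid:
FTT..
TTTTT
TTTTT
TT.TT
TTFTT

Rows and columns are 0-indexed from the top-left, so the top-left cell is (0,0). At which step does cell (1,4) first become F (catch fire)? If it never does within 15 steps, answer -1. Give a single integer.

Step 1: cell (1,4)='T' (+4 fires, +2 burnt)
Step 2: cell (1,4)='T' (+7 fires, +4 burnt)
Step 3: cell (1,4)='T' (+5 fires, +7 burnt)
Step 4: cell (1,4)='T' (+3 fires, +5 burnt)
Step 5: cell (1,4)='F' (+1 fires, +3 burnt)
  -> target ignites at step 5
Step 6: cell (1,4)='.' (+0 fires, +1 burnt)
  fire out at step 6

5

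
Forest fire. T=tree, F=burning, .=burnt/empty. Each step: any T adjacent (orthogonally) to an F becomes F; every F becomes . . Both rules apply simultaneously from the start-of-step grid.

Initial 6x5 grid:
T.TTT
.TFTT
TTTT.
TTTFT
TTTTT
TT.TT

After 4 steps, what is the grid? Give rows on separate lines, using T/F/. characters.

Step 1: 8 trees catch fire, 2 burn out
  T.FTT
  .F.FT
  TTFF.
  TTF.F
  TTTFT
  TT.TT
Step 2: 7 trees catch fire, 8 burn out
  T..FT
  ....F
  TF...
  TF...
  TTF.F
  TT.FT
Step 3: 5 trees catch fire, 7 burn out
  T...F
  .....
  F....
  F....
  TF...
  TT..F
Step 4: 2 trees catch fire, 5 burn out
  T....
  .....
  .....
  .....
  F....
  TF...

T....
.....
.....
.....
F....
TF...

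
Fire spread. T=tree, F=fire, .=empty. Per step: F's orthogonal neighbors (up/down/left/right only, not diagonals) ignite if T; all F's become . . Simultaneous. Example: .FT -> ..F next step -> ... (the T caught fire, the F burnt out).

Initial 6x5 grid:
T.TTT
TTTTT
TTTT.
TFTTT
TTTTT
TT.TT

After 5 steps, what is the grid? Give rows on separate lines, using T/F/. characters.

Step 1: 4 trees catch fire, 1 burn out
  T.TTT
  TTTTT
  TFTT.
  F.FTT
  TFTTT
  TT.TT
Step 2: 7 trees catch fire, 4 burn out
  T.TTT
  TFTTT
  F.FT.
  ...FT
  F.FTT
  TF.TT
Step 3: 6 trees catch fire, 7 burn out
  T.TTT
  F.FTT
  ...F.
  ....F
  ...FT
  F..TT
Step 4: 5 trees catch fire, 6 burn out
  F.FTT
  ...FT
  .....
  .....
  ....F
  ...FT
Step 5: 3 trees catch fire, 5 burn out
  ...FT
  ....F
  .....
  .....
  .....
  ....F

...FT
....F
.....
.....
.....
....F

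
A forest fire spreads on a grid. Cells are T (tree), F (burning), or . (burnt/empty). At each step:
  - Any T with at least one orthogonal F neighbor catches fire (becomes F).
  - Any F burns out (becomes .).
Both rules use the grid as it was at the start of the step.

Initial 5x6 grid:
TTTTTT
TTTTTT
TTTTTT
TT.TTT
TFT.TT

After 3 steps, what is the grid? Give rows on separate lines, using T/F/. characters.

Step 1: 3 trees catch fire, 1 burn out
  TTTTTT
  TTTTTT
  TTTTTT
  TF.TTT
  F.F.TT
Step 2: 2 trees catch fire, 3 burn out
  TTTTTT
  TTTTTT
  TFTTTT
  F..TTT
  ....TT
Step 3: 3 trees catch fire, 2 burn out
  TTTTTT
  TFTTTT
  F.FTTT
  ...TTT
  ....TT

TTTTTT
TFTTTT
F.FTTT
...TTT
....TT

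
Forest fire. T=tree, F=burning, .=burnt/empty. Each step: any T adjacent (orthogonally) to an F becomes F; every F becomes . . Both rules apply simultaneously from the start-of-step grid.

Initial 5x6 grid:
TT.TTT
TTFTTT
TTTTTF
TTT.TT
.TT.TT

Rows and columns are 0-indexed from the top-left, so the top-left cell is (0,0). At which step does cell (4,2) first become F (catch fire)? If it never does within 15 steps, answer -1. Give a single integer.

Step 1: cell (4,2)='T' (+6 fires, +2 burnt)
Step 2: cell (4,2)='T' (+10 fires, +6 burnt)
Step 3: cell (4,2)='F' (+6 fires, +10 burnt)
  -> target ignites at step 3
Step 4: cell (4,2)='.' (+2 fires, +6 burnt)
Step 5: cell (4,2)='.' (+0 fires, +2 burnt)
  fire out at step 5

3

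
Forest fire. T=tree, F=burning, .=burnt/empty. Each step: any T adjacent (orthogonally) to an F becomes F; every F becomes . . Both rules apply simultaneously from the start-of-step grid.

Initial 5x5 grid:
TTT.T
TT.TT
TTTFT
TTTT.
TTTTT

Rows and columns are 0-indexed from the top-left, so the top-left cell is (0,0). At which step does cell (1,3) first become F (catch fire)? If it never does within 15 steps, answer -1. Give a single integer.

Step 1: cell (1,3)='F' (+4 fires, +1 burnt)
  -> target ignites at step 1
Step 2: cell (1,3)='.' (+4 fires, +4 burnt)
Step 3: cell (1,3)='.' (+6 fires, +4 burnt)
Step 4: cell (1,3)='.' (+4 fires, +6 burnt)
Step 5: cell (1,3)='.' (+3 fires, +4 burnt)
Step 6: cell (1,3)='.' (+0 fires, +3 burnt)
  fire out at step 6

1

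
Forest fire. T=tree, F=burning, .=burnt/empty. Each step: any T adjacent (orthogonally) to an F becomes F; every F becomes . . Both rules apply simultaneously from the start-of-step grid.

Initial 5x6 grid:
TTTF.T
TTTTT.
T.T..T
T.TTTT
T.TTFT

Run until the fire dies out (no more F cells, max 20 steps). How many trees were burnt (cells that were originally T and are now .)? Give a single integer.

Step 1: +5 fires, +2 burnt (F count now 5)
Step 2: +6 fires, +5 burnt (F count now 6)
Step 3: +5 fires, +6 burnt (F count now 5)
Step 4: +1 fires, +5 burnt (F count now 1)
Step 5: +1 fires, +1 burnt (F count now 1)
Step 6: +1 fires, +1 burnt (F count now 1)
Step 7: +1 fires, +1 burnt (F count now 1)
Step 8: +0 fires, +1 burnt (F count now 0)
Fire out after step 8
Initially T: 21, now '.': 29
Total burnt (originally-T cells now '.'): 20

Answer: 20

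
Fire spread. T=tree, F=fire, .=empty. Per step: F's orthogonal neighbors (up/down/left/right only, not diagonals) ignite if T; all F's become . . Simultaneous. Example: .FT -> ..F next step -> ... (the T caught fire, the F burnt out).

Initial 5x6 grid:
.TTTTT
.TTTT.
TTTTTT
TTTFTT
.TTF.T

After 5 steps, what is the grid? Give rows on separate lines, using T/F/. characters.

Step 1: 4 trees catch fire, 2 burn out
  .TTTTT
  .TTTT.
  TTTFTT
  TTF.FT
  .TF..T
Step 2: 6 trees catch fire, 4 burn out
  .TTTTT
  .TTFT.
  TTF.FT
  TF...F
  .F...T
Step 3: 7 trees catch fire, 6 burn out
  .TTFTT
  .TF.F.
  TF...F
  F.....
  .....F
Step 4: 4 trees catch fire, 7 burn out
  .TF.FT
  .F....
  F.....
  ......
  ......
Step 5: 2 trees catch fire, 4 burn out
  .F...F
  ......
  ......
  ......
  ......

.F...F
......
......
......
......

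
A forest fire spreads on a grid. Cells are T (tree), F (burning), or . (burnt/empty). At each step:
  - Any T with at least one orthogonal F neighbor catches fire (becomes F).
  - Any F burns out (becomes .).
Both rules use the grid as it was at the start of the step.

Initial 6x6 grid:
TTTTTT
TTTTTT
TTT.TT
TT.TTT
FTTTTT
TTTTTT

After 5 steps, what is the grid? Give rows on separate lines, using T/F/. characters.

Step 1: 3 trees catch fire, 1 burn out
  TTTTTT
  TTTTTT
  TTT.TT
  FT.TTT
  .FTTTT
  FTTTTT
Step 2: 4 trees catch fire, 3 burn out
  TTTTTT
  TTTTTT
  FTT.TT
  .F.TTT
  ..FTTT
  .FTTTT
Step 3: 4 trees catch fire, 4 burn out
  TTTTTT
  FTTTTT
  .FT.TT
  ...TTT
  ...FTT
  ..FTTT
Step 4: 6 trees catch fire, 4 burn out
  FTTTTT
  .FTTTT
  ..F.TT
  ...FTT
  ....FT
  ...FTT
Step 5: 5 trees catch fire, 6 burn out
  .FTTTT
  ..FTTT
  ....TT
  ....FT
  .....F
  ....FT

.FTTTT
..FTTT
....TT
....FT
.....F
....FT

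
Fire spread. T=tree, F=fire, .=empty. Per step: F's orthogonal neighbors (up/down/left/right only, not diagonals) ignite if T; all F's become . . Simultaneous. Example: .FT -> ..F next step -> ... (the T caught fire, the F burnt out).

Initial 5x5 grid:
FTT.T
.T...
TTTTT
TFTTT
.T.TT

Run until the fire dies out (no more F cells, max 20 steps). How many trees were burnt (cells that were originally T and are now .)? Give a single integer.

Step 1: +5 fires, +2 burnt (F count now 5)
Step 2: +5 fires, +5 burnt (F count now 5)
Step 3: +3 fires, +5 burnt (F count now 3)
Step 4: +2 fires, +3 burnt (F count now 2)
Step 5: +0 fires, +2 burnt (F count now 0)
Fire out after step 5
Initially T: 16, now '.': 24
Total burnt (originally-T cells now '.'): 15

Answer: 15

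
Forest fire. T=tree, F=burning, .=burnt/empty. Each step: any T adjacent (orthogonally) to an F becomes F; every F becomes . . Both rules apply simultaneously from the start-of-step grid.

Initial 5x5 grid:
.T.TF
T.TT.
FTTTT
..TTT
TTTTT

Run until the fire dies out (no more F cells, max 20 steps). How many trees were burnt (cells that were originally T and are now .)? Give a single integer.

Answer: 16

Derivation:
Step 1: +3 fires, +2 burnt (F count now 3)
Step 2: +2 fires, +3 burnt (F count now 2)
Step 3: +3 fires, +2 burnt (F count now 3)
Step 4: +3 fires, +3 burnt (F count now 3)
Step 5: +3 fires, +3 burnt (F count now 3)
Step 6: +2 fires, +3 burnt (F count now 2)
Step 7: +0 fires, +2 burnt (F count now 0)
Fire out after step 7
Initially T: 17, now '.': 24
Total burnt (originally-T cells now '.'): 16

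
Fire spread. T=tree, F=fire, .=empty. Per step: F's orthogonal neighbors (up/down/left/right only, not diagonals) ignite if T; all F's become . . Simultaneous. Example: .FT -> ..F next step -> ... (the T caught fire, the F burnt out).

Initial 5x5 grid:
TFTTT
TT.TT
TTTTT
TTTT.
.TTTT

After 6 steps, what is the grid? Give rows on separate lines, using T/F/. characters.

Step 1: 3 trees catch fire, 1 burn out
  F.FTT
  TF.TT
  TTTTT
  TTTT.
  .TTTT
Step 2: 3 trees catch fire, 3 burn out
  ...FT
  F..TT
  TFTTT
  TTTT.
  .TTTT
Step 3: 5 trees catch fire, 3 burn out
  ....F
  ...FT
  F.FTT
  TFTT.
  .TTTT
Step 4: 5 trees catch fire, 5 burn out
  .....
  ....F
  ...FT
  F.FT.
  .FTTT
Step 5: 3 trees catch fire, 5 burn out
  .....
  .....
  ....F
  ...F.
  ..FTT
Step 6: 1 trees catch fire, 3 burn out
  .....
  .....
  .....
  .....
  ...FT

.....
.....
.....
.....
...FT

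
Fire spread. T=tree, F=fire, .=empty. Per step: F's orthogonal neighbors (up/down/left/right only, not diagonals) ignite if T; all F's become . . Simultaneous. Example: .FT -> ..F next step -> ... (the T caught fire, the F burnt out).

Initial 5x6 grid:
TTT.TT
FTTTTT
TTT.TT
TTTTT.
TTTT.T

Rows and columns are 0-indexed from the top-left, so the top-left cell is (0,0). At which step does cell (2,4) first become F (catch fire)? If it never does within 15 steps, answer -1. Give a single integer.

Step 1: cell (2,4)='T' (+3 fires, +1 burnt)
Step 2: cell (2,4)='T' (+4 fires, +3 burnt)
Step 3: cell (2,4)='T' (+5 fires, +4 burnt)
Step 4: cell (2,4)='T' (+3 fires, +5 burnt)
Step 5: cell (2,4)='F' (+5 fires, +3 burnt)
  -> target ignites at step 5
Step 6: cell (2,4)='.' (+4 fires, +5 burnt)
Step 7: cell (2,4)='.' (+0 fires, +4 burnt)
  fire out at step 7

5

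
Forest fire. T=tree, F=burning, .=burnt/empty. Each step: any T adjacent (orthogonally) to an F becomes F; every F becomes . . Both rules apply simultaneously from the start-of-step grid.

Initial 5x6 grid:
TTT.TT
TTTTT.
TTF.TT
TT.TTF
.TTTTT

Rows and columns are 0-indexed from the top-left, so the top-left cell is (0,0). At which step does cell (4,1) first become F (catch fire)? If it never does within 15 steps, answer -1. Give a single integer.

Step 1: cell (4,1)='T' (+5 fires, +2 burnt)
Step 2: cell (4,1)='T' (+8 fires, +5 burnt)
Step 3: cell (4,1)='F' (+6 fires, +8 burnt)
  -> target ignites at step 3
Step 4: cell (4,1)='.' (+3 fires, +6 burnt)
Step 5: cell (4,1)='.' (+1 fires, +3 burnt)
Step 6: cell (4,1)='.' (+0 fires, +1 burnt)
  fire out at step 6

3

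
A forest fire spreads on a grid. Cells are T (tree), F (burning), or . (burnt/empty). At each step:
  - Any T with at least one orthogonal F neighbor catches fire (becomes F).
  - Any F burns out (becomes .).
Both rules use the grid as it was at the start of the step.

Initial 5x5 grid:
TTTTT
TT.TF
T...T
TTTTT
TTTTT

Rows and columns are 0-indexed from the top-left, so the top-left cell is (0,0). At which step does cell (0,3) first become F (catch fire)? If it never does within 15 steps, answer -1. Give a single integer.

Step 1: cell (0,3)='T' (+3 fires, +1 burnt)
Step 2: cell (0,3)='F' (+2 fires, +3 burnt)
  -> target ignites at step 2
Step 3: cell (0,3)='.' (+3 fires, +2 burnt)
Step 4: cell (0,3)='.' (+3 fires, +3 burnt)
Step 5: cell (0,3)='.' (+4 fires, +3 burnt)
Step 6: cell (0,3)='.' (+3 fires, +4 burnt)
Step 7: cell (0,3)='.' (+2 fires, +3 burnt)
Step 8: cell (0,3)='.' (+0 fires, +2 burnt)
  fire out at step 8

2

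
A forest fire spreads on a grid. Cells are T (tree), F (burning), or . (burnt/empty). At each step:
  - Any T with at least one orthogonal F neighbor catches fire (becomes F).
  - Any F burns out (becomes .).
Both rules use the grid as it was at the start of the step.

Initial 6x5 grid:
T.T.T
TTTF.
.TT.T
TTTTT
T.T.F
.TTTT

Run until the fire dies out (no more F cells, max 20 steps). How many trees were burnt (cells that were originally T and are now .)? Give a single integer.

Answer: 19

Derivation:
Step 1: +3 fires, +2 burnt (F count now 3)
Step 2: +6 fires, +3 burnt (F count now 6)
Step 3: +4 fires, +6 burnt (F count now 4)
Step 4: +4 fires, +4 burnt (F count now 4)
Step 5: +1 fires, +4 burnt (F count now 1)
Step 6: +1 fires, +1 burnt (F count now 1)
Step 7: +0 fires, +1 burnt (F count now 0)
Fire out after step 7
Initially T: 20, now '.': 29
Total burnt (originally-T cells now '.'): 19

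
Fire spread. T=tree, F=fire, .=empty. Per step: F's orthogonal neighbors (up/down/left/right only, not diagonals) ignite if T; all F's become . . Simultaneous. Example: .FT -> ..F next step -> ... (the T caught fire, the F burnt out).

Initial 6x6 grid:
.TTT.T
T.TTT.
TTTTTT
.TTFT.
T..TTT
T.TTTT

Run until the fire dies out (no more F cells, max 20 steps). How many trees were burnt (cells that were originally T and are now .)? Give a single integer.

Step 1: +4 fires, +1 burnt (F count now 4)
Step 2: +6 fires, +4 burnt (F count now 6)
Step 3: +8 fires, +6 burnt (F count now 8)
Step 4: +3 fires, +8 burnt (F count now 3)
Step 5: +2 fires, +3 burnt (F count now 2)
Step 6: +0 fires, +2 burnt (F count now 0)
Fire out after step 6
Initially T: 26, now '.': 33
Total burnt (originally-T cells now '.'): 23

Answer: 23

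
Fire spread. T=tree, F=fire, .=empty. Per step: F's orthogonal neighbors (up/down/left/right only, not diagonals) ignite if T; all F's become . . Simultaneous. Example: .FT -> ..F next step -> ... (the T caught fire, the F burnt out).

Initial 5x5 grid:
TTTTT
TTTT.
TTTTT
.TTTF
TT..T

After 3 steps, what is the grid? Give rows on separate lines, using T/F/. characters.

Step 1: 3 trees catch fire, 1 burn out
  TTTTT
  TTTT.
  TTTTF
  .TTF.
  TT..F
Step 2: 2 trees catch fire, 3 burn out
  TTTTT
  TTTT.
  TTTF.
  .TF..
  TT...
Step 3: 3 trees catch fire, 2 burn out
  TTTTT
  TTTF.
  TTF..
  .F...
  TT...

TTTTT
TTTF.
TTF..
.F...
TT...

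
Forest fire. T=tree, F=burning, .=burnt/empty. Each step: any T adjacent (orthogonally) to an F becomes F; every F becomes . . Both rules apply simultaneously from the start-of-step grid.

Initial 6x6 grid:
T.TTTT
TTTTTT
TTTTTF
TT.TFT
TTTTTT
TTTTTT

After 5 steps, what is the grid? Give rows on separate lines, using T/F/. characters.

Step 1: 5 trees catch fire, 2 burn out
  T.TTTT
  TTTTTF
  TTTTF.
  TT.F.F
  TTTTFT
  TTTTTT
Step 2: 6 trees catch fire, 5 burn out
  T.TTTF
  TTTTF.
  TTTF..
  TT....
  TTTF.F
  TTTTFT
Step 3: 6 trees catch fire, 6 burn out
  T.TTF.
  TTTF..
  TTF...
  TT....
  TTF...
  TTTF.F
Step 4: 5 trees catch fire, 6 burn out
  T.TF..
  TTF...
  TF....
  TT....
  TF....
  TTF...
Step 5: 6 trees catch fire, 5 burn out
  T.F...
  TF....
  F.....
  TF....
  F.....
  TF....

T.F...
TF....
F.....
TF....
F.....
TF....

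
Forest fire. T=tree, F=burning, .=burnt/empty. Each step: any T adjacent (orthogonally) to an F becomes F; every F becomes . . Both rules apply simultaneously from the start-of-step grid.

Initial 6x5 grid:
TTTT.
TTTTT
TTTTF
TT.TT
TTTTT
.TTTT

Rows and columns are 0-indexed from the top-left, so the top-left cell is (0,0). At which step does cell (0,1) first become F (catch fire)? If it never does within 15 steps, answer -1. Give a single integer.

Step 1: cell (0,1)='T' (+3 fires, +1 burnt)
Step 2: cell (0,1)='T' (+4 fires, +3 burnt)
Step 3: cell (0,1)='T' (+5 fires, +4 burnt)
Step 4: cell (0,1)='T' (+6 fires, +5 burnt)
Step 5: cell (0,1)='F' (+5 fires, +6 burnt)
  -> target ignites at step 5
Step 6: cell (0,1)='.' (+3 fires, +5 burnt)
Step 7: cell (0,1)='.' (+0 fires, +3 burnt)
  fire out at step 7

5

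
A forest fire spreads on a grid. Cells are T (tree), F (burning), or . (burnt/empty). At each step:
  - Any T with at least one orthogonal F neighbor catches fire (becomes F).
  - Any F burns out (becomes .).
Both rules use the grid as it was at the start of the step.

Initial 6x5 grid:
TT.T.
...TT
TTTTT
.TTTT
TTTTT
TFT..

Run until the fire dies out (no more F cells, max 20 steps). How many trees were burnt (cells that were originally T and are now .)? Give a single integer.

Step 1: +3 fires, +1 burnt (F count now 3)
Step 2: +3 fires, +3 burnt (F count now 3)
Step 3: +3 fires, +3 burnt (F count now 3)
Step 4: +4 fires, +3 burnt (F count now 4)
Step 5: +2 fires, +4 burnt (F count now 2)
Step 6: +2 fires, +2 burnt (F count now 2)
Step 7: +2 fires, +2 burnt (F count now 2)
Step 8: +0 fires, +2 burnt (F count now 0)
Fire out after step 8
Initially T: 21, now '.': 28
Total burnt (originally-T cells now '.'): 19

Answer: 19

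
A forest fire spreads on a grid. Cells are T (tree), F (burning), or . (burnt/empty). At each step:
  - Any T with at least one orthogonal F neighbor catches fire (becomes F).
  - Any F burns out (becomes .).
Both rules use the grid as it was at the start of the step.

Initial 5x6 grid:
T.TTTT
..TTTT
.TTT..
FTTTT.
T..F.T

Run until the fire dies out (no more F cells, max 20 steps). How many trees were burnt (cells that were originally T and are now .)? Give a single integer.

Answer: 16

Derivation:
Step 1: +3 fires, +2 burnt (F count now 3)
Step 2: +4 fires, +3 burnt (F count now 4)
Step 3: +2 fires, +4 burnt (F count now 2)
Step 4: +3 fires, +2 burnt (F count now 3)
Step 5: +3 fires, +3 burnt (F count now 3)
Step 6: +1 fires, +3 burnt (F count now 1)
Step 7: +0 fires, +1 burnt (F count now 0)
Fire out after step 7
Initially T: 18, now '.': 28
Total burnt (originally-T cells now '.'): 16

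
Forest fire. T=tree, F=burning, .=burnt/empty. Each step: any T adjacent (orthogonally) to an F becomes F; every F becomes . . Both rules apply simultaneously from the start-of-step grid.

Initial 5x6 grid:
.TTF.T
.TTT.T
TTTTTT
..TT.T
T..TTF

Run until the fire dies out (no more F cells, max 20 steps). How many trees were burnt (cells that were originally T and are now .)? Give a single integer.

Answer: 18

Derivation:
Step 1: +4 fires, +2 burnt (F count now 4)
Step 2: +5 fires, +4 burnt (F count now 5)
Step 3: +5 fires, +5 burnt (F count now 5)
Step 4: +3 fires, +5 burnt (F count now 3)
Step 5: +1 fires, +3 burnt (F count now 1)
Step 6: +0 fires, +1 burnt (F count now 0)
Fire out after step 6
Initially T: 19, now '.': 29
Total burnt (originally-T cells now '.'): 18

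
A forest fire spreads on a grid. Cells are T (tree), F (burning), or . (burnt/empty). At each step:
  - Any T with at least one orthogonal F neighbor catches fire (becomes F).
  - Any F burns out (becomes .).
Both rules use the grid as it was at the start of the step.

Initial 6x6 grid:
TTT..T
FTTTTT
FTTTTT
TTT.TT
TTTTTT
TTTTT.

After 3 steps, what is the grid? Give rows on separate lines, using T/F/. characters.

Step 1: 4 trees catch fire, 2 burn out
  FTT..T
  .FTTTT
  .FTTTT
  FTT.TT
  TTTTTT
  TTTTT.
Step 2: 5 trees catch fire, 4 burn out
  .FT..T
  ..FTTT
  ..FTTT
  .FT.TT
  FTTTTT
  TTTTT.
Step 3: 6 trees catch fire, 5 burn out
  ..F..T
  ...FTT
  ...FTT
  ..F.TT
  .FTTTT
  FTTTT.

..F..T
...FTT
...FTT
..F.TT
.FTTTT
FTTTT.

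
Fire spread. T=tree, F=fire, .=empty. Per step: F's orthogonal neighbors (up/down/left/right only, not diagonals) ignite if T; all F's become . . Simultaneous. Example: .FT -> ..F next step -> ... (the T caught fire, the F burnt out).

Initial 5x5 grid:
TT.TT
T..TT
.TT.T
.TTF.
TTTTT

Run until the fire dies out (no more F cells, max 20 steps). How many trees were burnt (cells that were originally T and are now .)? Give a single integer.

Step 1: +2 fires, +1 burnt (F count now 2)
Step 2: +4 fires, +2 burnt (F count now 4)
Step 3: +2 fires, +4 burnt (F count now 2)
Step 4: +1 fires, +2 burnt (F count now 1)
Step 5: +0 fires, +1 burnt (F count now 0)
Fire out after step 5
Initially T: 17, now '.': 17
Total burnt (originally-T cells now '.'): 9

Answer: 9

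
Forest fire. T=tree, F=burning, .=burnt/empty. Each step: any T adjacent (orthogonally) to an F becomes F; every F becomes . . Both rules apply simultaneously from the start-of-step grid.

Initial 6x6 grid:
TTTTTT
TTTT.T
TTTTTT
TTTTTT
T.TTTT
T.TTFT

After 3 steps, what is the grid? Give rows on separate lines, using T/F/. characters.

Step 1: 3 trees catch fire, 1 burn out
  TTTTTT
  TTTT.T
  TTTTTT
  TTTTTT
  T.TTFT
  T.TF.F
Step 2: 4 trees catch fire, 3 burn out
  TTTTTT
  TTTT.T
  TTTTTT
  TTTTFT
  T.TF.F
  T.F...
Step 3: 4 trees catch fire, 4 burn out
  TTTTTT
  TTTT.T
  TTTTFT
  TTTF.F
  T.F...
  T.....

TTTTTT
TTTT.T
TTTTFT
TTTF.F
T.F...
T.....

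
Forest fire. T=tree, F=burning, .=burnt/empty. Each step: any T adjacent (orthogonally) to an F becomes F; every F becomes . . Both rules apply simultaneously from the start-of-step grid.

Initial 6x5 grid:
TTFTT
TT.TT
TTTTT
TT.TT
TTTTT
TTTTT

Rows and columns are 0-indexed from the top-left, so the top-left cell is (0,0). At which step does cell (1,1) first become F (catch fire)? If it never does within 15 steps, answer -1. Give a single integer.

Step 1: cell (1,1)='T' (+2 fires, +1 burnt)
Step 2: cell (1,1)='F' (+4 fires, +2 burnt)
  -> target ignites at step 2
Step 3: cell (1,1)='.' (+4 fires, +4 burnt)
Step 4: cell (1,1)='.' (+5 fires, +4 burnt)
Step 5: cell (1,1)='.' (+4 fires, +5 burnt)
Step 6: cell (1,1)='.' (+5 fires, +4 burnt)
Step 7: cell (1,1)='.' (+3 fires, +5 burnt)
Step 8: cell (1,1)='.' (+0 fires, +3 burnt)
  fire out at step 8

2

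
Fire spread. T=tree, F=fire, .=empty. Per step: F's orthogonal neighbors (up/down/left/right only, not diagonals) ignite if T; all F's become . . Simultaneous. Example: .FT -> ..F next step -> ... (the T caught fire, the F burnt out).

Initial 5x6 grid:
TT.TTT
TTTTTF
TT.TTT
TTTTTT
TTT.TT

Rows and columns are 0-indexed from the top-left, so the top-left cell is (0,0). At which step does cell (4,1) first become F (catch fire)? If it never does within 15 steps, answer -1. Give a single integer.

Step 1: cell (4,1)='T' (+3 fires, +1 burnt)
Step 2: cell (4,1)='T' (+4 fires, +3 burnt)
Step 3: cell (4,1)='T' (+5 fires, +4 burnt)
Step 4: cell (4,1)='T' (+3 fires, +5 burnt)
Step 5: cell (4,1)='T' (+4 fires, +3 burnt)
Step 6: cell (4,1)='T' (+4 fires, +4 burnt)
Step 7: cell (4,1)='F' (+2 fires, +4 burnt)
  -> target ignites at step 7
Step 8: cell (4,1)='.' (+1 fires, +2 burnt)
Step 9: cell (4,1)='.' (+0 fires, +1 burnt)
  fire out at step 9

7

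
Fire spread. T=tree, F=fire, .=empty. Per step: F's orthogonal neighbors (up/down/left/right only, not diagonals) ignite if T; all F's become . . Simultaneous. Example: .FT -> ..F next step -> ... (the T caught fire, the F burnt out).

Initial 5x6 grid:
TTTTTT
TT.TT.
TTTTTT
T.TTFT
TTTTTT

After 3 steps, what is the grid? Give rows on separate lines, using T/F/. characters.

Step 1: 4 trees catch fire, 1 burn out
  TTTTTT
  TT.TT.
  TTTTFT
  T.TF.F
  TTTTFT
Step 2: 6 trees catch fire, 4 burn out
  TTTTTT
  TT.TF.
  TTTF.F
  T.F...
  TTTF.F
Step 3: 4 trees catch fire, 6 burn out
  TTTTFT
  TT.F..
  TTF...
  T.....
  TTF...

TTTTFT
TT.F..
TTF...
T.....
TTF...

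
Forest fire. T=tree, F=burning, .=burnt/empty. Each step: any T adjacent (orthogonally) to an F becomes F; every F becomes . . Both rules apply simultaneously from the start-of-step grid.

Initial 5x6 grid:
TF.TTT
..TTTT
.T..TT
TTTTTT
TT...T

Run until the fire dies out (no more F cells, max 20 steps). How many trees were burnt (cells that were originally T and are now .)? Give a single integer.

Answer: 1

Derivation:
Step 1: +1 fires, +1 burnt (F count now 1)
Step 2: +0 fires, +1 burnt (F count now 0)
Fire out after step 2
Initially T: 20, now '.': 11
Total burnt (originally-T cells now '.'): 1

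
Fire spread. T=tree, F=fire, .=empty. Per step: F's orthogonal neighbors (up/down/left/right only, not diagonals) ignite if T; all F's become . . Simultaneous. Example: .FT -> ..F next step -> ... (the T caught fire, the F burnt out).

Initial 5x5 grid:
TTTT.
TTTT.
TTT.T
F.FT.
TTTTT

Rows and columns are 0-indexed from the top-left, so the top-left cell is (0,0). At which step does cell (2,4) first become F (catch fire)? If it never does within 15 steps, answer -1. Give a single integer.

Step 1: cell (2,4)='T' (+5 fires, +2 burnt)
Step 2: cell (2,4)='T' (+5 fires, +5 burnt)
Step 3: cell (2,4)='T' (+5 fires, +5 burnt)
Step 4: cell (2,4)='T' (+2 fires, +5 burnt)
Step 5: cell (2,4)='T' (+0 fires, +2 burnt)
  fire out at step 5
Target never catches fire within 15 steps

-1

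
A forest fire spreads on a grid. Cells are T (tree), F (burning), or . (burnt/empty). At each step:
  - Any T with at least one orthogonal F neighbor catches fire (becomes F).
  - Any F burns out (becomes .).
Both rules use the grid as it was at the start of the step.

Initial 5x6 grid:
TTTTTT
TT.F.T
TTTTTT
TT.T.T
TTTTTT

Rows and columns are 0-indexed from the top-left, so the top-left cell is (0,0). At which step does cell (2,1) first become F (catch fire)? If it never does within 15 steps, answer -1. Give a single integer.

Step 1: cell (2,1)='T' (+2 fires, +1 burnt)
Step 2: cell (2,1)='T' (+5 fires, +2 burnt)
Step 3: cell (2,1)='F' (+5 fires, +5 burnt)
  -> target ignites at step 3
Step 4: cell (2,1)='.' (+8 fires, +5 burnt)
Step 5: cell (2,1)='.' (+4 fires, +8 burnt)
Step 6: cell (2,1)='.' (+1 fires, +4 burnt)
Step 7: cell (2,1)='.' (+0 fires, +1 burnt)
  fire out at step 7

3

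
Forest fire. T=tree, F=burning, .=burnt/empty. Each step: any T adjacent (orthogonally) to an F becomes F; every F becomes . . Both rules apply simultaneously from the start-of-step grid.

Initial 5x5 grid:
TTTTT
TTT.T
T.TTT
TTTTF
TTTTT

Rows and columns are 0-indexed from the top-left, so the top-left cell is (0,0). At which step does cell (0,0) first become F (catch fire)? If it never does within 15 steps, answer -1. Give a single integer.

Step 1: cell (0,0)='T' (+3 fires, +1 burnt)
Step 2: cell (0,0)='T' (+4 fires, +3 burnt)
Step 3: cell (0,0)='T' (+4 fires, +4 burnt)
Step 4: cell (0,0)='T' (+4 fires, +4 burnt)
Step 5: cell (0,0)='T' (+4 fires, +4 burnt)
Step 6: cell (0,0)='T' (+2 fires, +4 burnt)
Step 7: cell (0,0)='F' (+1 fires, +2 burnt)
  -> target ignites at step 7
Step 8: cell (0,0)='.' (+0 fires, +1 burnt)
  fire out at step 8

7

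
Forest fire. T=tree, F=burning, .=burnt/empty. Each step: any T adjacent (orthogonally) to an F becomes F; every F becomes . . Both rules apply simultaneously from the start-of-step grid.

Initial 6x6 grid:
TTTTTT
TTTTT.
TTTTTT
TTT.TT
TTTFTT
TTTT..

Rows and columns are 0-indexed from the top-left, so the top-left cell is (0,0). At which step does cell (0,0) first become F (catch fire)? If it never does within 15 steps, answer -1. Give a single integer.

Step 1: cell (0,0)='T' (+3 fires, +1 burnt)
Step 2: cell (0,0)='T' (+5 fires, +3 burnt)
Step 3: cell (0,0)='T' (+6 fires, +5 burnt)
Step 4: cell (0,0)='T' (+7 fires, +6 burnt)
Step 5: cell (0,0)='T' (+5 fires, +7 burnt)
Step 6: cell (0,0)='T' (+4 fires, +5 burnt)
Step 7: cell (0,0)='F' (+1 fires, +4 burnt)
  -> target ignites at step 7
Step 8: cell (0,0)='.' (+0 fires, +1 burnt)
  fire out at step 8

7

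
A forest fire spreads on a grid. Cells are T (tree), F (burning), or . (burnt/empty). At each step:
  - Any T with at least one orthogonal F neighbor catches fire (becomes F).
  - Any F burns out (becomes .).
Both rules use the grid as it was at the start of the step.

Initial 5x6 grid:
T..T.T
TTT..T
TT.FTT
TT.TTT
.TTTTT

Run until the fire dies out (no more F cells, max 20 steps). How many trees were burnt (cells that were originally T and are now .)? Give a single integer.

Step 1: +2 fires, +1 burnt (F count now 2)
Step 2: +3 fires, +2 burnt (F count now 3)
Step 3: +4 fires, +3 burnt (F count now 4)
Step 4: +3 fires, +4 burnt (F count now 3)
Step 5: +1 fires, +3 burnt (F count now 1)
Step 6: +2 fires, +1 burnt (F count now 2)
Step 7: +2 fires, +2 burnt (F count now 2)
Step 8: +2 fires, +2 burnt (F count now 2)
Step 9: +1 fires, +2 burnt (F count now 1)
Step 10: +0 fires, +1 burnt (F count now 0)
Fire out after step 10
Initially T: 21, now '.': 29
Total burnt (originally-T cells now '.'): 20

Answer: 20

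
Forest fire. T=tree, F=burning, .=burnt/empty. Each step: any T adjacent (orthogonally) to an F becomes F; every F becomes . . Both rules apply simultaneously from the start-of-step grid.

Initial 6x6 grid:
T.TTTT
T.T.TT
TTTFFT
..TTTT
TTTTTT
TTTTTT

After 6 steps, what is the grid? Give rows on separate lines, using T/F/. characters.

Step 1: 5 trees catch fire, 2 burn out
  T.TTTT
  T.T.FT
  TTF..F
  ..TFFT
  TTTTTT
  TTTTTT
Step 2: 8 trees catch fire, 5 burn out
  T.TTFT
  T.F..F
  TF....
  ..F..F
  TTTFFT
  TTTTTT
Step 3: 8 trees catch fire, 8 burn out
  T.FF.F
  T.....
  F.....
  ......
  TTF..F
  TTTFFT
Step 4: 4 trees catch fire, 8 burn out
  T.....
  F.....
  ......
  ......
  TF....
  TTF..F
Step 5: 3 trees catch fire, 4 burn out
  F.....
  ......
  ......
  ......
  F.....
  TF....
Step 6: 1 trees catch fire, 3 burn out
  ......
  ......
  ......
  ......
  ......
  F.....

......
......
......
......
......
F.....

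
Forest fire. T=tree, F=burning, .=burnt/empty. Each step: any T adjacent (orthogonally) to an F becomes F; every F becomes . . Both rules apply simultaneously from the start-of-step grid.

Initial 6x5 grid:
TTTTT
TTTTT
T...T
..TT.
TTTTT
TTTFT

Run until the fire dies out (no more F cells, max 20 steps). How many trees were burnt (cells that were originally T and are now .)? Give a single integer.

Answer: 11

Derivation:
Step 1: +3 fires, +1 burnt (F count now 3)
Step 2: +4 fires, +3 burnt (F count now 4)
Step 3: +3 fires, +4 burnt (F count now 3)
Step 4: +1 fires, +3 burnt (F count now 1)
Step 5: +0 fires, +1 burnt (F count now 0)
Fire out after step 5
Initially T: 23, now '.': 18
Total burnt (originally-T cells now '.'): 11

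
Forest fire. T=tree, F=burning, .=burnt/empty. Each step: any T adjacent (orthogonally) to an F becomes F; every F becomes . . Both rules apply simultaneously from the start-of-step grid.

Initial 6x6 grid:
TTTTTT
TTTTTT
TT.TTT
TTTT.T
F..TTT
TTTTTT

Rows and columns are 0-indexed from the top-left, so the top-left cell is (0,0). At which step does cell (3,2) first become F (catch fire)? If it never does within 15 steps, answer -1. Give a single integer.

Step 1: cell (3,2)='T' (+2 fires, +1 burnt)
Step 2: cell (3,2)='T' (+3 fires, +2 burnt)
Step 3: cell (3,2)='F' (+4 fires, +3 burnt)
  -> target ignites at step 3
Step 4: cell (3,2)='.' (+4 fires, +4 burnt)
Step 5: cell (3,2)='.' (+5 fires, +4 burnt)
Step 6: cell (3,2)='.' (+5 fires, +5 burnt)
Step 7: cell (3,2)='.' (+4 fires, +5 burnt)
Step 8: cell (3,2)='.' (+3 fires, +4 burnt)
Step 9: cell (3,2)='.' (+1 fires, +3 burnt)
Step 10: cell (3,2)='.' (+0 fires, +1 burnt)
  fire out at step 10

3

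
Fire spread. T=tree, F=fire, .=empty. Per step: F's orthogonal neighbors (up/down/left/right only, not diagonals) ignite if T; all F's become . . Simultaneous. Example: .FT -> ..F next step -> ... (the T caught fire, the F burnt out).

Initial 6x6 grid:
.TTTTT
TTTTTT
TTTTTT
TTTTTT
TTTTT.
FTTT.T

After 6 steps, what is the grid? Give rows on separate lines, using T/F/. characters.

Step 1: 2 trees catch fire, 1 burn out
  .TTTTT
  TTTTTT
  TTTTTT
  TTTTTT
  FTTTT.
  .FTT.T
Step 2: 3 trees catch fire, 2 burn out
  .TTTTT
  TTTTTT
  TTTTTT
  FTTTTT
  .FTTT.
  ..FT.T
Step 3: 4 trees catch fire, 3 burn out
  .TTTTT
  TTTTTT
  FTTTTT
  .FTTTT
  ..FTT.
  ...F.T
Step 4: 4 trees catch fire, 4 burn out
  .TTTTT
  FTTTTT
  .FTTTT
  ..FTTT
  ...FT.
  .....T
Step 5: 4 trees catch fire, 4 burn out
  .TTTTT
  .FTTTT
  ..FTTT
  ...FTT
  ....F.
  .....T
Step 6: 4 trees catch fire, 4 burn out
  .FTTTT
  ..FTTT
  ...FTT
  ....FT
  ......
  .....T

.FTTTT
..FTTT
...FTT
....FT
......
.....T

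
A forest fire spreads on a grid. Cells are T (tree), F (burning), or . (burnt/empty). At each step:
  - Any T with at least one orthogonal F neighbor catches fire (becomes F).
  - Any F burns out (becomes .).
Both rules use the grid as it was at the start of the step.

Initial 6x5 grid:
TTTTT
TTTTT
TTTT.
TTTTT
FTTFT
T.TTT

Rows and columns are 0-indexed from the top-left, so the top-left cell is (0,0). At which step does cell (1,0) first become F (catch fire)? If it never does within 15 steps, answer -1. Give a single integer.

Step 1: cell (1,0)='T' (+7 fires, +2 burnt)
Step 2: cell (1,0)='T' (+7 fires, +7 burnt)
Step 3: cell (1,0)='F' (+4 fires, +7 burnt)
  -> target ignites at step 3
Step 4: cell (1,0)='.' (+5 fires, +4 burnt)
Step 5: cell (1,0)='.' (+3 fires, +5 burnt)
Step 6: cell (1,0)='.' (+0 fires, +3 burnt)
  fire out at step 6

3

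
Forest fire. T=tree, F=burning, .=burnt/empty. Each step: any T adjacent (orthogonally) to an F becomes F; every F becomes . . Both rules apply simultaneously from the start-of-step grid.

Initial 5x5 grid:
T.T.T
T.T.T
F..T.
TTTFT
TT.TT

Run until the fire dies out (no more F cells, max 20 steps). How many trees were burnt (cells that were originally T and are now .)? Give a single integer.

Answer: 11

Derivation:
Step 1: +6 fires, +2 burnt (F count now 6)
Step 2: +4 fires, +6 burnt (F count now 4)
Step 3: +1 fires, +4 burnt (F count now 1)
Step 4: +0 fires, +1 burnt (F count now 0)
Fire out after step 4
Initially T: 15, now '.': 21
Total burnt (originally-T cells now '.'): 11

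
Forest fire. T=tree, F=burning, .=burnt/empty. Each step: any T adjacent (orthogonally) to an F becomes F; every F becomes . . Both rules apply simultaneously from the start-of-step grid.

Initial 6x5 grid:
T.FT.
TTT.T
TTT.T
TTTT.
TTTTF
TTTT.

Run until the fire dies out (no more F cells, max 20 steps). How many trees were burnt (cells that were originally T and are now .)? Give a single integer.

Step 1: +3 fires, +2 burnt (F count now 3)
Step 2: +5 fires, +3 burnt (F count now 5)
Step 3: +5 fires, +5 burnt (F count now 5)
Step 4: +5 fires, +5 burnt (F count now 5)
Step 5: +2 fires, +5 burnt (F count now 2)
Step 6: +0 fires, +2 burnt (F count now 0)
Fire out after step 6
Initially T: 22, now '.': 28
Total burnt (originally-T cells now '.'): 20

Answer: 20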